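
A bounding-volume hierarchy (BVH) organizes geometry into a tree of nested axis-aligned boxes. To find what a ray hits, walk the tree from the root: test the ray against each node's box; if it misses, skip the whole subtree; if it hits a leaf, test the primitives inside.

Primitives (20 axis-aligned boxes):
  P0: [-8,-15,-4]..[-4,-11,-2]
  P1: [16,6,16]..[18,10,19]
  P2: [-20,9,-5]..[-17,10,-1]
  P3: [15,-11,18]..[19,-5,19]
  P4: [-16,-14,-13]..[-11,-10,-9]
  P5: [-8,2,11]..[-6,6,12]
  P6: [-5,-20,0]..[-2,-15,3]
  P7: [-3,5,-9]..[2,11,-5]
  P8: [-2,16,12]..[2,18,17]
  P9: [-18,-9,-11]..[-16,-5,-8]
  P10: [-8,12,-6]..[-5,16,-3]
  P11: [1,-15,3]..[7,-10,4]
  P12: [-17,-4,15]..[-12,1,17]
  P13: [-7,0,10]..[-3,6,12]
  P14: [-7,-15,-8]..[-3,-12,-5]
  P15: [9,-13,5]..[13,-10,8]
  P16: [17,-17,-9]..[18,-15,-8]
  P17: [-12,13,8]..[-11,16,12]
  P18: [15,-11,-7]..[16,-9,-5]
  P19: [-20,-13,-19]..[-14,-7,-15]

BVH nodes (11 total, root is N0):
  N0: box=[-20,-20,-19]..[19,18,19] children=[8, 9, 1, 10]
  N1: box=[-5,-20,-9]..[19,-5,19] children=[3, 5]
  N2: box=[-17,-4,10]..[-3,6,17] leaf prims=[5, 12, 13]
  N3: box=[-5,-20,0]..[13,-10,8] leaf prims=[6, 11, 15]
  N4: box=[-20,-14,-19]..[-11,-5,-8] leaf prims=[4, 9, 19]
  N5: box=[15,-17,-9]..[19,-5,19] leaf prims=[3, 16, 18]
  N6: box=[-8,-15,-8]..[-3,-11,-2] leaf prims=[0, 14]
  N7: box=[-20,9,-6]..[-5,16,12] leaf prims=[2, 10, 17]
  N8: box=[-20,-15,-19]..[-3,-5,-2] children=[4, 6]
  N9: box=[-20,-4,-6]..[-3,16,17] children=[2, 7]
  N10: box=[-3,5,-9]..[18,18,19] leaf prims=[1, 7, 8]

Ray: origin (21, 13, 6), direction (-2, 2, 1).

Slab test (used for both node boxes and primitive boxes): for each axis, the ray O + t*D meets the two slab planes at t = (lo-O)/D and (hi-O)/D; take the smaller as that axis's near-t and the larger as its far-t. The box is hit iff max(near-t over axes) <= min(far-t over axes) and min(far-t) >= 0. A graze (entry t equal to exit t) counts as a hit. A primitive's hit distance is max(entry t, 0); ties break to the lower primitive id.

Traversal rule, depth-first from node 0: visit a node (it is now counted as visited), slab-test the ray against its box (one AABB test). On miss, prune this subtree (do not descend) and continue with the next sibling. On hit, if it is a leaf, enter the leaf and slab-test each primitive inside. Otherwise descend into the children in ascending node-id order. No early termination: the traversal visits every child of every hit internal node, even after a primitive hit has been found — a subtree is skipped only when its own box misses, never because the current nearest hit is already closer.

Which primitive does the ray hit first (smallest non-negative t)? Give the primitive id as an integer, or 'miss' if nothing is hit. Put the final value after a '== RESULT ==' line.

Walk:
N0 x:[1,41/2] y:[-33/2,5/2] z:[-25,13] -> hit [1,5/2], descend [1, 8, 9, 10]
  N1 x:[1,13] y:[-33/2,-9] z:[-15,13] -> miss, prune
  N8 x:[12,41/2] y:[-14,-9] z:[-25,-8] -> miss, prune
  N9 x:[12,41/2] y:[-17/2,3/2] z:[-12,11] -> miss, prune
  N10 x:[3/2,12] y:[-4,5/2] z:[-15,13] -> hit [3/2,5/2] leaf, test {P1(miss), P7(miss), P8(miss)}

order=[0, 1, 8, 9, 10]  |boxes|=5  |leaves|=1  hit=miss

== RESULT ==
miss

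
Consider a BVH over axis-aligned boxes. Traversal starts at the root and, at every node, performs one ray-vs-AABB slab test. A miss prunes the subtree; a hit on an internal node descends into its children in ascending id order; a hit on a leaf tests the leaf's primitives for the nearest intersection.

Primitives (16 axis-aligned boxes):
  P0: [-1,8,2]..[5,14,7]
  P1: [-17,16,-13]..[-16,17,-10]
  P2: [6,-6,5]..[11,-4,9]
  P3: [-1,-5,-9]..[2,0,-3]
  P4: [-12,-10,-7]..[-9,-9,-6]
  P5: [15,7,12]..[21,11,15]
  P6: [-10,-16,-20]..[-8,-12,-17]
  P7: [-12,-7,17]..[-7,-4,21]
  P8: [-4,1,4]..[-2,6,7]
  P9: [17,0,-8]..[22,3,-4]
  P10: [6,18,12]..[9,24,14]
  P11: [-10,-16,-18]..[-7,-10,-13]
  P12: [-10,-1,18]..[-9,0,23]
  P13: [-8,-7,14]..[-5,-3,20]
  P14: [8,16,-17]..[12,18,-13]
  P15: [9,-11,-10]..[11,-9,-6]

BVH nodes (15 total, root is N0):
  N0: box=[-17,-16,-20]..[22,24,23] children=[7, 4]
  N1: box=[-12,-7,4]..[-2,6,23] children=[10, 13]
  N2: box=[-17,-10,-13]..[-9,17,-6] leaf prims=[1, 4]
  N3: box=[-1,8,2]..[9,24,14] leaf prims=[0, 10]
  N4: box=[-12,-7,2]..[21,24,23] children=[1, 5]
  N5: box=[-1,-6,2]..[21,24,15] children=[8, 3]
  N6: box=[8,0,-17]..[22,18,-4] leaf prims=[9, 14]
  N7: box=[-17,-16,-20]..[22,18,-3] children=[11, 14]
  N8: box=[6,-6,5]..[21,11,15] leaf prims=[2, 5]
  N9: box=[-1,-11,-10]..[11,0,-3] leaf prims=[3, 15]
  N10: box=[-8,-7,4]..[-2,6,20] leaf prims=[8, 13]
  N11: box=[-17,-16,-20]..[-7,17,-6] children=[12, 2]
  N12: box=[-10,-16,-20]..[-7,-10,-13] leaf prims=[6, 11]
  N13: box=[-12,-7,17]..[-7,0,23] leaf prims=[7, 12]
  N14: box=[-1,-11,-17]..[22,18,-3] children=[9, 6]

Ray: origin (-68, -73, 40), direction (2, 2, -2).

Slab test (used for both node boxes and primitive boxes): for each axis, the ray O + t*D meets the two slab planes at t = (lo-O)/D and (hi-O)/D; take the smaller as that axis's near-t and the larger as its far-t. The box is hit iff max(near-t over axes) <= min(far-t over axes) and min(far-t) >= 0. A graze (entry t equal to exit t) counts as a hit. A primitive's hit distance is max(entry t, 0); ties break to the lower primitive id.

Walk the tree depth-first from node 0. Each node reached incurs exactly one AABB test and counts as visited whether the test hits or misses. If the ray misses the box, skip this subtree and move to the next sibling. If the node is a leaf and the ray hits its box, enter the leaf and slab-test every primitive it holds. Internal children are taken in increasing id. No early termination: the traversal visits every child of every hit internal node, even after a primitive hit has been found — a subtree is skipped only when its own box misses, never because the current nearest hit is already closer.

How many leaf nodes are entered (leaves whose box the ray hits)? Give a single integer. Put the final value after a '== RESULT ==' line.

Traverse from the root:
N0 x:[51/2,45] y:[57/2,97/2] z:[17/2,30] -> hit [57/2,30], descend [4, 7]
  N4 x:[28,89/2] y:[33,97/2] z:[17/2,19] -> miss, prune
  N7 x:[51/2,45] y:[57/2,91/2] z:[43/2,30] -> hit [57/2,30], descend [11, 14]
    N11 x:[51/2,61/2] y:[57/2,45] z:[23,30] -> hit [57/2,30], descend [2, 12]
      N2 x:[51/2,59/2] y:[63/2,45] z:[23,53/2] -> miss, prune
      N12 x:[29,61/2] y:[57/2,63/2] z:[53/2,30] -> hit [29,30] leaf, test {P6@t=29, P11@t=29}
    N14 x:[67/2,45] y:[31,91/2] z:[43/2,57/2] -> miss, prune

Visited [0, 4, 7, 11, 2, 12, 14]. Tests: 7 box, 1 leaf. Nearest: P6.

== RESULT ==
1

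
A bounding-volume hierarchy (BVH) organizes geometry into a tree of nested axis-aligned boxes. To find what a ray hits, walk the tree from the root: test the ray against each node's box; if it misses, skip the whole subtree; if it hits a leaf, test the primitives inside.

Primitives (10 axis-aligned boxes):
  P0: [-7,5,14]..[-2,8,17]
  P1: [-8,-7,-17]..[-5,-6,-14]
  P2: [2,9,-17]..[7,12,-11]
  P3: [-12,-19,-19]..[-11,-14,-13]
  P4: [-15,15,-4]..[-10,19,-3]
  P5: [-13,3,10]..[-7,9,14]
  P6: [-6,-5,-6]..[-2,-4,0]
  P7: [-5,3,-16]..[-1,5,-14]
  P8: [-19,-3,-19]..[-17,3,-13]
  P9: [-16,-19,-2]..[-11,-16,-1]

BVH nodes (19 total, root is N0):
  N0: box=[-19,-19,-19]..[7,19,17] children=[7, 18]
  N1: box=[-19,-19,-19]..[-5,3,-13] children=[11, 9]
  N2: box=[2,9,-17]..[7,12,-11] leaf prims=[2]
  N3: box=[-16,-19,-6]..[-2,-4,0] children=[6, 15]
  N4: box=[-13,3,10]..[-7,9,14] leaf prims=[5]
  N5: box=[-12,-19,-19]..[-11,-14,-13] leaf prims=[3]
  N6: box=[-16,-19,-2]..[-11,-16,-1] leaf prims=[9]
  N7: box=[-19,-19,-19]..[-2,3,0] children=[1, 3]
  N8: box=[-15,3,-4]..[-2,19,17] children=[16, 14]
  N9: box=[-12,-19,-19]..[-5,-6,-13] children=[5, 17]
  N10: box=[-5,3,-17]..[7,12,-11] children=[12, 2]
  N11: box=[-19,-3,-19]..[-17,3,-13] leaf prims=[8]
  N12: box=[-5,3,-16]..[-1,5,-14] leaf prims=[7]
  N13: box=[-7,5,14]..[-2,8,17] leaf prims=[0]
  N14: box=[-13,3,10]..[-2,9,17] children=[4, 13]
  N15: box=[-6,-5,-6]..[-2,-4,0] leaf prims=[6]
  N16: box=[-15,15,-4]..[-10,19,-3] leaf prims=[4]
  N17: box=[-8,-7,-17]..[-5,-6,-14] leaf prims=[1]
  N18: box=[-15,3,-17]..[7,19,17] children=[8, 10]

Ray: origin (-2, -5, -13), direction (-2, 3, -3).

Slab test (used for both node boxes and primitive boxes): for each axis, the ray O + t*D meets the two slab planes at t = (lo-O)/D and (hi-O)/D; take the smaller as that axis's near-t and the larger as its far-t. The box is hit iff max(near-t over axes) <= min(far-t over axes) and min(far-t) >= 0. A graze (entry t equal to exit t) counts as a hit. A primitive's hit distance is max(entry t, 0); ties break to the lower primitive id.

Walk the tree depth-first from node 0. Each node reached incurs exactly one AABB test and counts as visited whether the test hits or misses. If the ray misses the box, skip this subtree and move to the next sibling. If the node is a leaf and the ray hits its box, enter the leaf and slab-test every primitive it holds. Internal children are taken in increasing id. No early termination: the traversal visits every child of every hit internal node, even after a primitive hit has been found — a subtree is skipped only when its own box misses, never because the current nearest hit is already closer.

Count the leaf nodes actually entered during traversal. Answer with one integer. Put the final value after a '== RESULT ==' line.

Walk:
N0 x:[-9/2,17/2] y:[-14/3,8] z:[-10,2] -> hit [-9/2,2], descend [7, 18]
  N7 x:[0,17/2] y:[-14/3,8/3] z:[-13/3,2] -> hit [0,2], descend [1, 3]
    N1 x:[3/2,17/2] y:[-14/3,8/3] z:[0,2] -> hit [3/2,2], descend [9, 11]
      N9 x:[3/2,5] y:[-14/3,-1/3] z:[0,2] -> miss, prune
      N11 x:[15/2,17/2] y:[2/3,8/3] z:[0,2] -> miss, prune
    N3 x:[0,7] y:[-14/3,1/3] z:[-13/3,-7/3] -> miss, prune
  N18 x:[-9/2,13/2] y:[8/3,8] z:[-10,4/3] -> miss, prune

Visited [0, 7, 1, 9, 11, 3, 18]. Tests: 7 box, 0 leaf. Nearest: miss.

== RESULT ==
0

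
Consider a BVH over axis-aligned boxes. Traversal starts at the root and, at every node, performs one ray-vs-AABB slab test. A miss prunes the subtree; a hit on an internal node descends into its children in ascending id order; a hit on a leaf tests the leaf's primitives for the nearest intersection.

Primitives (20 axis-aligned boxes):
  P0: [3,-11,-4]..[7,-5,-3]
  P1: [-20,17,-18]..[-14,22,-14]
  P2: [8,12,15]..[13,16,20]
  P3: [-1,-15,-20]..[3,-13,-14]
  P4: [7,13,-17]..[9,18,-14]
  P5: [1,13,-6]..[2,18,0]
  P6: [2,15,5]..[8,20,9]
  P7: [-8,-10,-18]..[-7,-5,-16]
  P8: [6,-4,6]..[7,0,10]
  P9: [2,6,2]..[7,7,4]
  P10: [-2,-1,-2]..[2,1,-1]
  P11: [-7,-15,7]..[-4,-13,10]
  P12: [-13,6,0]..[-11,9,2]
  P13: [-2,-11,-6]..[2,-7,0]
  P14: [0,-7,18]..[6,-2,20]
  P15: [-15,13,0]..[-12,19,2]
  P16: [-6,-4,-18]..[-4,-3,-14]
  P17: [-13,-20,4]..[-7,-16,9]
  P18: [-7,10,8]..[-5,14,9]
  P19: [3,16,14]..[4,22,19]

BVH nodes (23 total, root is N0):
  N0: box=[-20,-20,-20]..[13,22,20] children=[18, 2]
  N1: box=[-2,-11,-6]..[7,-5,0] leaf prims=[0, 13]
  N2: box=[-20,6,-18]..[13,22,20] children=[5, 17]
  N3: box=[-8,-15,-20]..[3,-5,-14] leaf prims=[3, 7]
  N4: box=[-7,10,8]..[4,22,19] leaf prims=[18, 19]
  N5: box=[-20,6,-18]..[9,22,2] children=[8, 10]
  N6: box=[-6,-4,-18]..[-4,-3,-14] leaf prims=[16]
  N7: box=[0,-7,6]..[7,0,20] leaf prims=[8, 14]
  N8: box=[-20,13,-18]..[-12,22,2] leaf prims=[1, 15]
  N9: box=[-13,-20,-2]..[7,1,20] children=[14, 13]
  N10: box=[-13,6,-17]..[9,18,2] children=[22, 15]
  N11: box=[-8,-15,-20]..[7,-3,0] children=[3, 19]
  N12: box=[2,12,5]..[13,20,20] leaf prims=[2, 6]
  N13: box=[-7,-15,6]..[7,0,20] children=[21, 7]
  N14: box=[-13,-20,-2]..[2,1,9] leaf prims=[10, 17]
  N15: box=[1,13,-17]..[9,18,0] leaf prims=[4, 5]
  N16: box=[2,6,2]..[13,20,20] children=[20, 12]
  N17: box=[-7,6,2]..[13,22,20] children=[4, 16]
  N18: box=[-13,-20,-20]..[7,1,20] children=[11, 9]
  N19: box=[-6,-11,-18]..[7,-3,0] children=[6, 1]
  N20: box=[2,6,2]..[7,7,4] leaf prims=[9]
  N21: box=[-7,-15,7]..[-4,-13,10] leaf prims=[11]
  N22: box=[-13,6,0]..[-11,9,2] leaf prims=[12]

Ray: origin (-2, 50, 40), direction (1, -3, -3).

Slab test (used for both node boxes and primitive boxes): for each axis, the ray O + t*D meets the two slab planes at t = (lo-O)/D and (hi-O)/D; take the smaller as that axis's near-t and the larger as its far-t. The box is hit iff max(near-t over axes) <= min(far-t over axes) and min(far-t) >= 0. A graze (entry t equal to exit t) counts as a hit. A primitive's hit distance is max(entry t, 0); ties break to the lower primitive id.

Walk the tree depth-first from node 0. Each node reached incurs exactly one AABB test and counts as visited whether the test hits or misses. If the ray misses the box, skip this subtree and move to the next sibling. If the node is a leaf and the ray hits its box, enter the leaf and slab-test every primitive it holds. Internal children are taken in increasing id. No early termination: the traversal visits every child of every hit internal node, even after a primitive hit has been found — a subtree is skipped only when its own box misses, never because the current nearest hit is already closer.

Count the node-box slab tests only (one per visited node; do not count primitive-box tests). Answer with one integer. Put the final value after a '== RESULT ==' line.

Walk:
N0 x:[-18,15] y:[28/3,70/3] z:[20/3,20] -> hit [28/3,15], descend [2, 18]
  N2 x:[-18,15] y:[28/3,44/3] z:[20/3,58/3] -> hit [28/3,44/3], descend [5, 17]
    N5 x:[-18,11] y:[28/3,44/3] z:[38/3,58/3] -> miss, prune
    N17 x:[-5,15] y:[28/3,44/3] z:[20/3,38/3] -> hit [28/3,38/3], descend [4, 16]
      N4 x:[-5,6] y:[28/3,40/3] z:[7,32/3] -> miss, prune
      N16 x:[4,15] y:[10,44/3] z:[20/3,38/3] -> hit [10,38/3], descend [12, 20]
        N12 x:[4,15] y:[10,38/3] z:[20/3,35/3] -> hit [10,35/3] leaf, test {P2(miss), P6(miss)}
        N20 x:[4,9] y:[43/3,44/3] z:[12,38/3] -> miss, prune
  N18 x:[-11,9] y:[49/3,70/3] z:[20/3,20] -> miss, prune

9 AABB tests over nodes [0, 2, 5, 17, 4, 16, 12, 20, 18]; 1 leaf entered; closest miss.

== RESULT ==
9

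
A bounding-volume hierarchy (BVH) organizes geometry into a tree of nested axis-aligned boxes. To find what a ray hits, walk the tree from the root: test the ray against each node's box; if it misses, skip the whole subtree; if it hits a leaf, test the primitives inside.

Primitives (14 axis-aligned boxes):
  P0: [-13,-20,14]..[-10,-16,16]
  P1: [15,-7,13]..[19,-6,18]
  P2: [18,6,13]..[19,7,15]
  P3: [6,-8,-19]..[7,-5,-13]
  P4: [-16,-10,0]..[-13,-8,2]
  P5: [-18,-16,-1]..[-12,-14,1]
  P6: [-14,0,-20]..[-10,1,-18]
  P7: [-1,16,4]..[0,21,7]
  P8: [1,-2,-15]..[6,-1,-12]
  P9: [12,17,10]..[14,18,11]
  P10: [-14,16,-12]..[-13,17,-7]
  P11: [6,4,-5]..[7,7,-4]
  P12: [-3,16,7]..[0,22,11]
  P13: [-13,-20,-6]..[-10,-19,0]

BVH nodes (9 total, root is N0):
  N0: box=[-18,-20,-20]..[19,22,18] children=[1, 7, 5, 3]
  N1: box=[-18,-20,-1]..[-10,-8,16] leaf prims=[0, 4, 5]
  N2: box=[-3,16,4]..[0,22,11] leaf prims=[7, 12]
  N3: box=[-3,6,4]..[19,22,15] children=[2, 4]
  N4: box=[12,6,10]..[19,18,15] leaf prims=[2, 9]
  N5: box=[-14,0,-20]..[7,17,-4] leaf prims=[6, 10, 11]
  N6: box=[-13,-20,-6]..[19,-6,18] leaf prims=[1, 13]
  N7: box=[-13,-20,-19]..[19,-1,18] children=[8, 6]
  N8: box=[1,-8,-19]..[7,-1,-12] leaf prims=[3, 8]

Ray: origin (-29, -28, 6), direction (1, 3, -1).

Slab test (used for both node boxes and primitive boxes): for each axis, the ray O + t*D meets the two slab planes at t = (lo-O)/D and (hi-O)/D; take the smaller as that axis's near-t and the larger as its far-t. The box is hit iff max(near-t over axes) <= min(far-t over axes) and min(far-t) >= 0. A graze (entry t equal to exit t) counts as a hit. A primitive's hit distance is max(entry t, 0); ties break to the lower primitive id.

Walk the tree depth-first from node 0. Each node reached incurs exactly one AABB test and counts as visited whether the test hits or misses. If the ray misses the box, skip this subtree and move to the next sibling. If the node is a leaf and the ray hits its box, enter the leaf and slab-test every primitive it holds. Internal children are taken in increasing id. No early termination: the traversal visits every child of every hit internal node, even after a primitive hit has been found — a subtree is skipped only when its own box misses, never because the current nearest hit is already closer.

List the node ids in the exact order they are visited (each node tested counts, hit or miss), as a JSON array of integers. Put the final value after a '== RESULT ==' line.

Trace the traversal:
N0 x:[11,48] y:[8/3,50/3] z:[-12,26] -> hit [11,50/3], descend [1, 3, 5, 7]
  N1 x:[11,19] y:[8/3,20/3] z:[-10,7] -> miss, prune
  N3 x:[26,48] y:[34/3,50/3] z:[-9,2] -> miss, prune
  N5 x:[15,36] y:[28/3,15] z:[10,26] -> hit [15,15] leaf, test {P6(miss), P10@t=15, P11(miss)}
  N7 x:[16,48] y:[8/3,9] z:[-12,25] -> miss, prune

Summary -> nodes [0, 1, 3, 5, 7]; box-tests=5; leaf-entries=1; first=P10

== RESULT ==
[0, 1, 3, 5, 7]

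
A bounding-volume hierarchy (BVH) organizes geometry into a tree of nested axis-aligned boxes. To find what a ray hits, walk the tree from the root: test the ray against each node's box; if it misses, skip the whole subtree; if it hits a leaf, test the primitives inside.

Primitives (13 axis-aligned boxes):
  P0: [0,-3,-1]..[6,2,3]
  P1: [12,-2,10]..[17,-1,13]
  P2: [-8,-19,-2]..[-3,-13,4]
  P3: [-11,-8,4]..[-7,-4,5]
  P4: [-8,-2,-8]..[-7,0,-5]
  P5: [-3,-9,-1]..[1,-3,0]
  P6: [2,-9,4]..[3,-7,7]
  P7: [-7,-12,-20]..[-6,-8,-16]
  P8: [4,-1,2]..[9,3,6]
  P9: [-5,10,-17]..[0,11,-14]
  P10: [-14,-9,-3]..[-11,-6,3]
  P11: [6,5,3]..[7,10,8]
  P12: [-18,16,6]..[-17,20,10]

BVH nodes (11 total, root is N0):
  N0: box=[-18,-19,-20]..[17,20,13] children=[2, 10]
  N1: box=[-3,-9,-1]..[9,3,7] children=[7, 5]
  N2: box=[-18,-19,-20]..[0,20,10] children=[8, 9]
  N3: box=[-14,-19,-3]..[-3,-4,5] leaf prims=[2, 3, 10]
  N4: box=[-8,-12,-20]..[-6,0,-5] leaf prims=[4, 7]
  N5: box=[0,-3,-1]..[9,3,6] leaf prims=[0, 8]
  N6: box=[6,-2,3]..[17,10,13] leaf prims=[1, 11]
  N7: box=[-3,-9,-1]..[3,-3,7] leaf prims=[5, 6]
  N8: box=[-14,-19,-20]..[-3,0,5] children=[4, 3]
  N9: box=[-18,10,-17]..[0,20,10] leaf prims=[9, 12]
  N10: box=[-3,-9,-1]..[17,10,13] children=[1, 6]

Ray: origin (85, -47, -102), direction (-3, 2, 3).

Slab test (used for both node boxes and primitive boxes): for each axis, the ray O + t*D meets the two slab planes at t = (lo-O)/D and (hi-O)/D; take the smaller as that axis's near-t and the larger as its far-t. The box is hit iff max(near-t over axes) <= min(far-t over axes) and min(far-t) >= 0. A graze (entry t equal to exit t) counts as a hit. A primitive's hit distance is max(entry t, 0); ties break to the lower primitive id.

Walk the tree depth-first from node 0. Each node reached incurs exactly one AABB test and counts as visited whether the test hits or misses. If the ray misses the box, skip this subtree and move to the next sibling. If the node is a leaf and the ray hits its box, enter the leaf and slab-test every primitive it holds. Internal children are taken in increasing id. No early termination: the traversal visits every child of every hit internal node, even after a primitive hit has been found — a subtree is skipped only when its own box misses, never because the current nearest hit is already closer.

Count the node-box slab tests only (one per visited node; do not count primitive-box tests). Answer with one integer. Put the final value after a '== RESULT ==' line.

Traverse from the root:
N0 x:[68/3,103/3] y:[14,67/2] z:[82/3,115/3] -> hit [82/3,67/2], descend [2, 10]
  N2 x:[85/3,103/3] y:[14,67/2] z:[82/3,112/3] -> hit [85/3,67/2], descend [8, 9]
    N8 x:[88/3,33] y:[14,47/2] z:[82/3,107/3] -> miss, prune
    N9 x:[85/3,103/3] y:[57/2,67/2] z:[85/3,112/3] -> hit [57/2,67/2] leaf, test {P9@t=57/2, P12(miss)}
  N10 x:[68/3,88/3] y:[19,57/2] z:[101/3,115/3] -> miss, prune

5 AABB tests over nodes [0, 2, 8, 9, 10]; 1 leaf entered; closest P9.

== RESULT ==
5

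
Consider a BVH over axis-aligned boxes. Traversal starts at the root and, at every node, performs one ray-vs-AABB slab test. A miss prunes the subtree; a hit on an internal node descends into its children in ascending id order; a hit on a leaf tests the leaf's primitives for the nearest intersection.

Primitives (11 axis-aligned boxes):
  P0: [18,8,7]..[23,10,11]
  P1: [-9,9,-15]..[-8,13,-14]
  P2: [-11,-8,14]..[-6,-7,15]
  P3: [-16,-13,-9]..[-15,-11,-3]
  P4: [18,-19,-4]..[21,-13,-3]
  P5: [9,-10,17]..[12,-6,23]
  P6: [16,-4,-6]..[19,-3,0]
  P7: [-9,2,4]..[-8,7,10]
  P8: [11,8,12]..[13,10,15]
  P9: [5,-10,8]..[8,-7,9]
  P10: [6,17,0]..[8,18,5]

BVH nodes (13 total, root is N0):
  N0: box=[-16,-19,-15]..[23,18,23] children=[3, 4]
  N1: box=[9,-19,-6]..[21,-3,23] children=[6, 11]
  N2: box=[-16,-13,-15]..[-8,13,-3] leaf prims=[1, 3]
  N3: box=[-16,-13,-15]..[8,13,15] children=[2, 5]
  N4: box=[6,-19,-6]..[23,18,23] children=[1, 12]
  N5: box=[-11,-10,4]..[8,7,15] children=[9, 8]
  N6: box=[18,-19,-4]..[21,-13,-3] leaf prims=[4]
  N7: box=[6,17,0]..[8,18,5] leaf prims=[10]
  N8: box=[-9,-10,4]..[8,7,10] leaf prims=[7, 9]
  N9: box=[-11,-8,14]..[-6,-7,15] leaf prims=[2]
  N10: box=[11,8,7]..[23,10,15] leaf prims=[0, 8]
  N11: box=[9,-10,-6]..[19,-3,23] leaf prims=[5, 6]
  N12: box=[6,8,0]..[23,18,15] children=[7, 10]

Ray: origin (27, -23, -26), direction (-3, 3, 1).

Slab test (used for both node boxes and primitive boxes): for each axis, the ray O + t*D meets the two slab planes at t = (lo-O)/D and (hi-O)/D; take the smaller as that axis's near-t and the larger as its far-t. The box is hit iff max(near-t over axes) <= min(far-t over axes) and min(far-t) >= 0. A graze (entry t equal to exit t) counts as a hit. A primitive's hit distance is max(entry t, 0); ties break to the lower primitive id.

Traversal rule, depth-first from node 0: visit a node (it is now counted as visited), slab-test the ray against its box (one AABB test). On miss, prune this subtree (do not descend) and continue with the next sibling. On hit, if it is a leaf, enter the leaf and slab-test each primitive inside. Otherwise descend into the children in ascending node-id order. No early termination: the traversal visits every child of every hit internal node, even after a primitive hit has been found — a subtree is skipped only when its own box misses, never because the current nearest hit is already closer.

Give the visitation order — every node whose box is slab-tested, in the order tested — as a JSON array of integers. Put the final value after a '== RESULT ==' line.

Trace the traversal:
N0 x:[4/3,43/3] y:[4/3,41/3] z:[11,49] -> hit [11,41/3], descend [3, 4]
  N3 x:[19/3,43/3] y:[10/3,12] z:[11,41] -> hit [11,12], descend [2, 5]
    N2 x:[35/3,43/3] y:[10/3,12] z:[11,23] -> hit [35/3,12] leaf, test {P1@t=35/3, P3(miss)}
    N5 x:[19/3,38/3] y:[13/3,10] z:[30,41] -> miss, prune
  N4 x:[4/3,7] y:[4/3,41/3] z:[20,49] -> miss, prune

Summary -> nodes [0, 3, 2, 5, 4]; box-tests=5; leaf-entries=1; first=P1

== RESULT ==
[0, 3, 2, 5, 4]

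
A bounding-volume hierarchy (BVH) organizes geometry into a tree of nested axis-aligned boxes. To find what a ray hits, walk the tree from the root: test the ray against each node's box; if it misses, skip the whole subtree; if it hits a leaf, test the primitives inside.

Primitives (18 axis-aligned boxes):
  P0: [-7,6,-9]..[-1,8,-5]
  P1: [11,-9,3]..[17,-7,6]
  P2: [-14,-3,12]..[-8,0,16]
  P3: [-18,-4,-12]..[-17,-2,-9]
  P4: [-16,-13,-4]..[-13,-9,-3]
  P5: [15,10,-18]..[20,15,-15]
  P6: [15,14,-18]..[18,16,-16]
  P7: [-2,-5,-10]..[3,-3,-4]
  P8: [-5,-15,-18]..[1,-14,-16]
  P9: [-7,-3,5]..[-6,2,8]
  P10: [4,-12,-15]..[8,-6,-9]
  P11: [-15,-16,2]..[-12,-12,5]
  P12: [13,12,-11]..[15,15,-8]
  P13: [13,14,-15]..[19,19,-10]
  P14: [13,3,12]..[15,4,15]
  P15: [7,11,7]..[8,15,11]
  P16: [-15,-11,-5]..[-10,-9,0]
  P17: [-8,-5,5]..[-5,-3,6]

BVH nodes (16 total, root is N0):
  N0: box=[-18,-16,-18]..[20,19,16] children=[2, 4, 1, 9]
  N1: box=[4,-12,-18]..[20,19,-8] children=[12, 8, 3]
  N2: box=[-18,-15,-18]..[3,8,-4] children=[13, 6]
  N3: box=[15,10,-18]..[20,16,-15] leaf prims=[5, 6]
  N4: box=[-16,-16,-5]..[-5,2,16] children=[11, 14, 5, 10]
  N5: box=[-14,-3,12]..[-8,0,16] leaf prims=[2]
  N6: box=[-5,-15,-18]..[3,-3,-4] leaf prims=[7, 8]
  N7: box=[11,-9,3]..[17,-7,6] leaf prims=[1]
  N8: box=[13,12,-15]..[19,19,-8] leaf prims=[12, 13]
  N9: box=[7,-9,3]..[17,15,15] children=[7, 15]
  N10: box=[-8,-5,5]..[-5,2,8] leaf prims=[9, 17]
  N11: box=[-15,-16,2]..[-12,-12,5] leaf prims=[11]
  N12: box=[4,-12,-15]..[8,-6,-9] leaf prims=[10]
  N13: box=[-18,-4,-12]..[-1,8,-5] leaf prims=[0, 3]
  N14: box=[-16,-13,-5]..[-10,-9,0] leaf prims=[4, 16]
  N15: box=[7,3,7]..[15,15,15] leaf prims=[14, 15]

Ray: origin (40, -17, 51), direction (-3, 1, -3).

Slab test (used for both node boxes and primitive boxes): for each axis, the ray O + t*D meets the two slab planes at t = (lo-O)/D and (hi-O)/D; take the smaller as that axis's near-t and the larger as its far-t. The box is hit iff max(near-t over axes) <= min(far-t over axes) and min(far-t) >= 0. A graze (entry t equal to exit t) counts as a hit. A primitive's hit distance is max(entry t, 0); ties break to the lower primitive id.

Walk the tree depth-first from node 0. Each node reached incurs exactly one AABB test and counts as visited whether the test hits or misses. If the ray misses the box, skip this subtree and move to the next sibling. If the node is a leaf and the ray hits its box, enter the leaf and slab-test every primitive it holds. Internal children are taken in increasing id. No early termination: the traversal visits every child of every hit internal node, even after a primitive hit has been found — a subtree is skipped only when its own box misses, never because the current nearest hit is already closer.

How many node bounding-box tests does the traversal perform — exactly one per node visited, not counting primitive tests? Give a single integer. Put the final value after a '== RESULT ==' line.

Trace the traversal:
N0 x:[20/3,58/3] y:[1,36] z:[35/3,23] -> hit [35/3,58/3], descend [1, 2, 4, 9]
  N1 x:[20/3,12] y:[5,36] z:[59/3,23] -> miss, prune
  N2 x:[37/3,58/3] y:[2,25] z:[55/3,23] -> hit [55/3,58/3], descend [6, 13]
    N6 x:[37/3,15] y:[2,14] z:[55/3,23] -> miss, prune
    N13 x:[41/3,58/3] y:[13,25] z:[56/3,21] -> hit [56/3,58/3] leaf, test {P0(miss), P3(miss)}
  N4 x:[15,56/3] y:[1,19] z:[35/3,56/3] -> hit [15,56/3], descend [5, 10, 11, 14]
    N5 x:[16,18] y:[14,17] z:[35/3,13] -> miss, prune
    N10 x:[15,16] y:[12,19] z:[43/3,46/3] -> hit [15,46/3] leaf, test {P9@t=46/3, P17(miss)}
    N11 x:[52/3,55/3] y:[1,5] z:[46/3,49/3] -> miss, prune
    N14 x:[50/3,56/3] y:[4,8] z:[17,56/3] -> miss, prune
  N9 x:[23/3,11] y:[8,32] z:[12,16] -> miss, prune

order=[0, 1, 2, 6, 13, 4, 5, 10, 11, 14, 9]  |boxes|=11  |leaves|=2  hit=P9

== RESULT ==
11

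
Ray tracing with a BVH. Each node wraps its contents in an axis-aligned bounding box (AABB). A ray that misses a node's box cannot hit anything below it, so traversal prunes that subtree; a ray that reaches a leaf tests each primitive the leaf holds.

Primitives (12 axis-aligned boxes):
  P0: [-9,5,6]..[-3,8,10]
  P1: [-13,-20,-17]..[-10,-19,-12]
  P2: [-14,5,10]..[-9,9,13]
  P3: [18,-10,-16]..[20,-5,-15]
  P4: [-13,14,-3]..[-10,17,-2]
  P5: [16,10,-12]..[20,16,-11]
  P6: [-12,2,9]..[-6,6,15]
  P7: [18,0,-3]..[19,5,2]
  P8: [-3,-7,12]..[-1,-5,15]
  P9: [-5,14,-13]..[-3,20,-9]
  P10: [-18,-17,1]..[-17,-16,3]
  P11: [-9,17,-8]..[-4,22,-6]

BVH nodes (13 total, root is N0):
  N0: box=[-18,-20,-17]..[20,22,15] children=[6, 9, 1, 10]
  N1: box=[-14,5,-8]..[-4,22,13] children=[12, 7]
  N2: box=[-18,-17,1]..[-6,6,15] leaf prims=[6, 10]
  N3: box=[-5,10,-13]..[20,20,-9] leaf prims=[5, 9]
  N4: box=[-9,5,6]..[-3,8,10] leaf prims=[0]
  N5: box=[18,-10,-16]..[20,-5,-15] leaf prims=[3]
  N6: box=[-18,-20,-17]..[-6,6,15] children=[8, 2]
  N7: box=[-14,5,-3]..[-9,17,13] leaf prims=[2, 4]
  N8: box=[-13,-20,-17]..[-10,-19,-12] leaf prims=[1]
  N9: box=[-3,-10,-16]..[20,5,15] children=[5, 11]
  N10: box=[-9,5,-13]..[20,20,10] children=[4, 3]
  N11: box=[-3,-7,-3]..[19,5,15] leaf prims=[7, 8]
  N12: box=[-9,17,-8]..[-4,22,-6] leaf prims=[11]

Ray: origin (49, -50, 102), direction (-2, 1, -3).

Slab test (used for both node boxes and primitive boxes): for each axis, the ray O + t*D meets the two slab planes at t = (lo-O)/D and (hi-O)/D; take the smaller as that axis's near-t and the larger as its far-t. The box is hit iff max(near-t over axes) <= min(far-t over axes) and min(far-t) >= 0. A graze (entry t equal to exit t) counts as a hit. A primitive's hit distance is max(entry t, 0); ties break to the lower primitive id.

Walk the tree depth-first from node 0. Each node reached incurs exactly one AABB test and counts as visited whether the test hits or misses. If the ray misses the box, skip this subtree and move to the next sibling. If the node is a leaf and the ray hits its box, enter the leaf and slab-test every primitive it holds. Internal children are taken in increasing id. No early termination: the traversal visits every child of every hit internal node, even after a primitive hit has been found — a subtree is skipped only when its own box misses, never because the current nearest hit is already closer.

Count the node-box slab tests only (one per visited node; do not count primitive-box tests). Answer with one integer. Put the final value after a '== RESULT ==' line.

Trace the traversal:
N0 x:[29/2,67/2] y:[30,72] z:[29,119/3] -> hit [30,67/2], descend [1, 6, 9, 10]
  N1 x:[53/2,63/2] y:[55,72] z:[89/3,110/3] -> miss, prune
  N6 x:[55/2,67/2] y:[30,56] z:[29,119/3] -> hit [30,67/2], descend [2, 8]
    N2 x:[55/2,67/2] y:[33,56] z:[29,101/3] -> hit [33,67/2] leaf, test {P6(miss), P10@t=33}
    N8 x:[59/2,31] y:[30,31] z:[38,119/3] -> miss, prune
  N9 x:[29/2,26] y:[40,55] z:[29,118/3] -> miss, prune
  N10 x:[29/2,29] y:[55,70] z:[92/3,115/3] -> miss, prune

7 AABB tests over nodes [0, 1, 6, 2, 8, 9, 10]; 1 leaf entered; closest P10.

== RESULT ==
7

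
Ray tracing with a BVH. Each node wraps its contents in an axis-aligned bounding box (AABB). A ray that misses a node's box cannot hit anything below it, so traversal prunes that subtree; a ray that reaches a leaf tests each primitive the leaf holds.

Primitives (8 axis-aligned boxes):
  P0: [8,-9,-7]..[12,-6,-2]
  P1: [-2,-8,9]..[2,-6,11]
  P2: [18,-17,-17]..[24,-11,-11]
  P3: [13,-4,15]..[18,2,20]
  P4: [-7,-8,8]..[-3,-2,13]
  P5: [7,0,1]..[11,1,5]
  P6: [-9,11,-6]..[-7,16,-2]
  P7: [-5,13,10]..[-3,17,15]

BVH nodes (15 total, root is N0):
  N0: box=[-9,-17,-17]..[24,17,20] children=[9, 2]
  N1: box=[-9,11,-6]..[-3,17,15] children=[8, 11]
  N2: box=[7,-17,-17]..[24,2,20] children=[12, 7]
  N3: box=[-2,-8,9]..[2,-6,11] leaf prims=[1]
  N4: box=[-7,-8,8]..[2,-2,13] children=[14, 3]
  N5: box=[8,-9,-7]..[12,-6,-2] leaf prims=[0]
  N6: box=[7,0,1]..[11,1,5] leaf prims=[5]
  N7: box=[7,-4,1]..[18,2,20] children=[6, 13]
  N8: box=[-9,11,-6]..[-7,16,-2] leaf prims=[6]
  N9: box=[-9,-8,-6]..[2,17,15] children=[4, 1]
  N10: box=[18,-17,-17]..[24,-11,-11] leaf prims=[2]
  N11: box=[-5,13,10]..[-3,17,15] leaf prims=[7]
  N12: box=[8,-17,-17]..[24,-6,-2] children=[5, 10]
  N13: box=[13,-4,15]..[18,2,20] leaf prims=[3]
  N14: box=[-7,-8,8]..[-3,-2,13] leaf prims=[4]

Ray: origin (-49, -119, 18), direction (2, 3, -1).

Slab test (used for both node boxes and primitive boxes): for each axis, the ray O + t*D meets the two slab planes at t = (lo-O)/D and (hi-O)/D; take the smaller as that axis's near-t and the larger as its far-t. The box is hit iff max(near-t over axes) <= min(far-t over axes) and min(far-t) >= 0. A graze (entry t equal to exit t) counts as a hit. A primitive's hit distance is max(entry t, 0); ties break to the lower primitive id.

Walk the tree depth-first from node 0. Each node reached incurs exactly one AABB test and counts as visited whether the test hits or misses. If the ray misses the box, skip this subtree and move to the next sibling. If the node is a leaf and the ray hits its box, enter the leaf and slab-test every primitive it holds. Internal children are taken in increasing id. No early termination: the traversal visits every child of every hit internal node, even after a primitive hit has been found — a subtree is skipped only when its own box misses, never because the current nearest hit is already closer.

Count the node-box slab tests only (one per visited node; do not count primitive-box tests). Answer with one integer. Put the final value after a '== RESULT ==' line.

Traverse from the root:
N0 x:[20,73/2] y:[34,136/3] z:[-2,35] -> hit [34,35], descend [2, 9]
  N2 x:[28,73/2] y:[34,121/3] z:[-2,35] -> hit [34,35], descend [7, 12]
    N7 x:[28,67/2] y:[115/3,121/3] z:[-2,17] -> miss, prune
    N12 x:[57/2,73/2] y:[34,113/3] z:[20,35] -> hit [34,35], descend [5, 10]
      N5 x:[57/2,61/2] y:[110/3,113/3] z:[20,25] -> miss, prune
      N10 x:[67/2,73/2] y:[34,36] z:[29,35] -> hit [34,35] leaf, test {P2@t=34}
  N9 x:[20,51/2] y:[37,136/3] z:[3,24] -> miss, prune

Visited [0, 2, 7, 12, 5, 10, 9]. Tests: 7 box, 1 leaf. Nearest: P2.

== RESULT ==
7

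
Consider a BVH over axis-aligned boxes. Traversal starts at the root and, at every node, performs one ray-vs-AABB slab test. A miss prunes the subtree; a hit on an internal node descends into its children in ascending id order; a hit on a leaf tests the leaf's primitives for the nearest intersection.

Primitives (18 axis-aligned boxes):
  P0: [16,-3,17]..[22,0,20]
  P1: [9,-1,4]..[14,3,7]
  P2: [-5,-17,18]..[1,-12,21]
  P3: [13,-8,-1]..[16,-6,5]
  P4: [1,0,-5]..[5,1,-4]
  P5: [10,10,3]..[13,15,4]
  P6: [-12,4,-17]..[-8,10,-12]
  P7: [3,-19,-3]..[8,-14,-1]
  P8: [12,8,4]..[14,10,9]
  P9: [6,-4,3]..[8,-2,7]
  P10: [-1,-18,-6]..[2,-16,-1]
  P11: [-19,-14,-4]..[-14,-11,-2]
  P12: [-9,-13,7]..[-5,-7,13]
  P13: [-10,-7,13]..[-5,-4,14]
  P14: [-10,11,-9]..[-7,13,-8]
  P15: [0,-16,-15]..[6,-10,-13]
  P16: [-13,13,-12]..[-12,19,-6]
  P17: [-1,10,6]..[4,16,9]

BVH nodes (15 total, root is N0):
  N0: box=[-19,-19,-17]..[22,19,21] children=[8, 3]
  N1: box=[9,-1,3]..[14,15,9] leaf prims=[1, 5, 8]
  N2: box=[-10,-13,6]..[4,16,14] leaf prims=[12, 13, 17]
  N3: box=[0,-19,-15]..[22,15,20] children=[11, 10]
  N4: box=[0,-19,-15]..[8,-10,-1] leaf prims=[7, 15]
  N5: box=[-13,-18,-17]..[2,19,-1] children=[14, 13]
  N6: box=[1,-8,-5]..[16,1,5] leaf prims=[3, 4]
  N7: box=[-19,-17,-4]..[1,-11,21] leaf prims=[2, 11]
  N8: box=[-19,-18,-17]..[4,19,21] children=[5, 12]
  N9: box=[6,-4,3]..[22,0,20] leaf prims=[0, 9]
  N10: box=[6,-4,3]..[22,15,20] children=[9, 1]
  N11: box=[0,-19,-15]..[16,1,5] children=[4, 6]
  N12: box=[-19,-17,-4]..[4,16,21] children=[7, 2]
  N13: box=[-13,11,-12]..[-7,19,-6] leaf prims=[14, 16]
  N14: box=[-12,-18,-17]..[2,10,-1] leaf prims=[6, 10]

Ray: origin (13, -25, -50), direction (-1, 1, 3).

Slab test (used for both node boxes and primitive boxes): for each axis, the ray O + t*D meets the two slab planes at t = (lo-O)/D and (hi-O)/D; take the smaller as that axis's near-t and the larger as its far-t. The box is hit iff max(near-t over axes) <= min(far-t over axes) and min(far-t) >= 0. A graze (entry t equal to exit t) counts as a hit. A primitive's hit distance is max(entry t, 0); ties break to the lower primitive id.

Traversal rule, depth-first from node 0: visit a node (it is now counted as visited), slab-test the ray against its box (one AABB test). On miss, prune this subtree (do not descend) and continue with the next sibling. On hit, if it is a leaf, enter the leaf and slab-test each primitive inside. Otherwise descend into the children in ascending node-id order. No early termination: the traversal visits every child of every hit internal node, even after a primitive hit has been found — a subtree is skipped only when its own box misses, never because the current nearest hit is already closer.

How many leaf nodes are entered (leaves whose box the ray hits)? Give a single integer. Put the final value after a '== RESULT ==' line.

Trace the traversal:
N0 x:[-9,32] y:[6,44] z:[11,71/3] -> hit [11,71/3], descend [3, 8]
  N3 x:[-9,13] y:[6,40] z:[35/3,70/3] -> hit [35/3,13], descend [10, 11]
    N10 x:[-9,7] y:[21,40] z:[53/3,70/3] -> miss, prune
    N11 x:[-3,13] y:[6,26] z:[35/3,55/3] -> hit [35/3,13], descend [4, 6]
      N4 x:[5,13] y:[6,15] z:[35/3,49/3] -> hit [35/3,13] leaf, test {P7(miss), P15@t=35/3}
      N6 x:[-3,12] y:[17,26] z:[15,55/3] -> miss, prune
  N8 x:[9,32] y:[7,44] z:[11,71/3] -> hit [11,71/3], descend [5, 12]
    N5 x:[11,26] y:[7,44] z:[11,49/3] -> hit [11,49/3], descend [13, 14]
      N13 x:[20,26] y:[36,44] z:[38/3,44/3] -> miss, prune
      N14 x:[11,25] y:[7,35] z:[11,49/3] -> hit [11,49/3] leaf, test {P6(miss), P10(miss)}
    N12 x:[9,32] y:[8,41] z:[46/3,71/3] -> hit [46/3,71/3], descend [2, 7]
      N2 x:[9,23] y:[12,41] z:[56/3,64/3] -> hit [56/3,64/3] leaf, test {P12(miss), P13@t=21, P17(miss)}
      N7 x:[12,32] y:[8,14] z:[46/3,71/3] -> miss, prune

13 AABB tests over nodes [0, 3, 10, 11, 4, 6, 8, 5, 13, 14, 12, 2, 7]; 3 leaves entered; closest P15.

== RESULT ==
3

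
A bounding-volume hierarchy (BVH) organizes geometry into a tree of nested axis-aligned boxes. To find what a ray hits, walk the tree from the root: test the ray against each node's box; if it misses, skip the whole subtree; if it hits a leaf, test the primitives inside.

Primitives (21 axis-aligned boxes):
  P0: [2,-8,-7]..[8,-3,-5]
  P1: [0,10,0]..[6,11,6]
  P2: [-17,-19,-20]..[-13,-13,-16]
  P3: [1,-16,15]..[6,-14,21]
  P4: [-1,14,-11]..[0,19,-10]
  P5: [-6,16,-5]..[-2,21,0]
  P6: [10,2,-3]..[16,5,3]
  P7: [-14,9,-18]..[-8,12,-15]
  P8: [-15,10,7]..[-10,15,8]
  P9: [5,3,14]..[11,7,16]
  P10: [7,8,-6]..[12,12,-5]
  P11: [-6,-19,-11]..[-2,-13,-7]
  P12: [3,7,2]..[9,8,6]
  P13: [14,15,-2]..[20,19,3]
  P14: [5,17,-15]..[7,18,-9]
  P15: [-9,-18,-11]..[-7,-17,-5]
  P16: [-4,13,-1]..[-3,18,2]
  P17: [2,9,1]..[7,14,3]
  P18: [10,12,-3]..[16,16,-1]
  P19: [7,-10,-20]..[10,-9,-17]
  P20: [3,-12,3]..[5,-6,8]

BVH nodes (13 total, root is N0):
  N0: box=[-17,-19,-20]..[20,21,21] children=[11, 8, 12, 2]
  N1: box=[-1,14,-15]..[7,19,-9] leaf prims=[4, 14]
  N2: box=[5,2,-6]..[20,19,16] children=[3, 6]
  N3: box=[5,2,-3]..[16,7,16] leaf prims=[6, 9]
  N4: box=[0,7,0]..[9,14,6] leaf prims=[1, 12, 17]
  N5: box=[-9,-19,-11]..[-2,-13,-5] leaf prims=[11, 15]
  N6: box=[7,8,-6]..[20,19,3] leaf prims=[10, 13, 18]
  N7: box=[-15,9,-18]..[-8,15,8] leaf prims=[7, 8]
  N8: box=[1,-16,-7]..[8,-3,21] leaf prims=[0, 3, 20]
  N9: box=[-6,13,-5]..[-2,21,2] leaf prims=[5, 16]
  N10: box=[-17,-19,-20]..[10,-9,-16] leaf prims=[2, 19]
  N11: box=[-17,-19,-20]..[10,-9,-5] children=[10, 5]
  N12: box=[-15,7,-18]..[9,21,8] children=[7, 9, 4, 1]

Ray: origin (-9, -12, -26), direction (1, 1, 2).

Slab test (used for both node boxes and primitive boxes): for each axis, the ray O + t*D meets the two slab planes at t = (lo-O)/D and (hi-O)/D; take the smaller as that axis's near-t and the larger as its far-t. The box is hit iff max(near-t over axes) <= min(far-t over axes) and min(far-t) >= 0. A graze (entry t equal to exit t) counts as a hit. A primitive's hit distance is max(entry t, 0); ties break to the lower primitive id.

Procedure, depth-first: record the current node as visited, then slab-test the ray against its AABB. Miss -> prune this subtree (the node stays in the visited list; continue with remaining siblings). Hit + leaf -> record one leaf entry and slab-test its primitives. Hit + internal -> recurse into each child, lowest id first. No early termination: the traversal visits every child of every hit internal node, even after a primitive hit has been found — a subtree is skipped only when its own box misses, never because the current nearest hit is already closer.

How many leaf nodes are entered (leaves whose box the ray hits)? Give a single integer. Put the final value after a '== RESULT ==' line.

Walk:
N0 x:[-8,29] y:[-7,33] z:[3,47/2] -> hit [3,47/2], descend [2, 8, 11, 12]
  N2 x:[14,29] y:[14,31] z:[10,21] -> hit [14,21], descend [3, 6]
    N3 x:[14,25] y:[14,19] z:[23/2,21] -> hit [14,19] leaf, test {P6(miss), P9(miss)}
    N6 x:[16,29] y:[20,31] z:[10,29/2] -> miss, prune
  N8 x:[10,17] y:[-4,9] z:[19/2,47/2] -> miss, prune
  N11 x:[-8,19] y:[-7,3] z:[3,21/2] -> hit [3,3], descend [5, 10]
    N5 x:[0,7] y:[-7,-1] z:[15/2,21/2] -> miss, prune
    N10 x:[-8,19] y:[-7,3] z:[3,5] -> hit [3,3] leaf, test {P2(miss), P19(miss)}
  N12 x:[-6,18] y:[19,33] z:[4,17] -> miss, prune

Summary -> nodes [0, 2, 3, 6, 8, 11, 5, 10, 12]; box-tests=9; leaf-entries=2; first=miss

== RESULT ==
2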